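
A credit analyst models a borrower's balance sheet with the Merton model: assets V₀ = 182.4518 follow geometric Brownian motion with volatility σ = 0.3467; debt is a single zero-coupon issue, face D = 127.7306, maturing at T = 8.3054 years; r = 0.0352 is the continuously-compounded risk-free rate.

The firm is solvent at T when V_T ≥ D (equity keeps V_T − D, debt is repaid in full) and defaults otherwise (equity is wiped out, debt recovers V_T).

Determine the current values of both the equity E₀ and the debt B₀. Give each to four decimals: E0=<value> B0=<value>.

E0=106.2400 B0=76.2118

d₁ = [ln(V₀/D) + (r + σ²/2)T] / (σ√T)
   = [ln(182.4518/127.7306) + (0.0352 + 0.5·0.3467²)·8.3054] / (0.3467·√8.3054)
   = [0.356563 + 0.791508] / 0.999158 = 1.149039
d₂ = d₁ − σ√T = 1.149039 − 0.999158 = 0.149881
N(d₁) = 0.874730,  N(d₂) = 0.559571,  e^(−rT) = 0.746507
E₀ = V₀·N(d₁) − D·e^(−rT)·N(d₂)
   = 182.4518·0.874730 − 127.7306·0.746507·0.559571 = 106.239986
B₀ = V₀ − E₀ = 182.4518 − 106.239986 = 76.211814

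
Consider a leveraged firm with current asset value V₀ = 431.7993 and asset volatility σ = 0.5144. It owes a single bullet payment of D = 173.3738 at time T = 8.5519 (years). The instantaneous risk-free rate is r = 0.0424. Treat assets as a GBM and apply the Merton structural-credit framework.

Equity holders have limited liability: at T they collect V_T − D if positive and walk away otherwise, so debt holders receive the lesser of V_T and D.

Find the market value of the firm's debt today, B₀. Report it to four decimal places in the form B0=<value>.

B0=88.5840

d₁ = [ln(V₀/D) + (r + σ²/2)T] / (σ√T)
   = [ln(431.7993/173.3738) + (0.0424 + 0.5·0.5144²)·8.5519] / (0.5144·√8.5519)
   = [0.912511 + 1.494048] / 1.504292 = 1.599795
d₂ = d₁ − σ√T = 1.599795 − 1.504292 = 0.095502
N(d₁) = 0.945178,  N(d₂) = 0.538042,  e^(−rT) = 0.695864
E₀ = V₀·N(d₁) − D·e^(−rT)·N(d₂)
   = 431.7993·0.945178 − 173.3738·0.695864·0.538042 = 343.215277
B₀ = V₀ − E₀ = 431.7993 − 343.215277 = 88.584023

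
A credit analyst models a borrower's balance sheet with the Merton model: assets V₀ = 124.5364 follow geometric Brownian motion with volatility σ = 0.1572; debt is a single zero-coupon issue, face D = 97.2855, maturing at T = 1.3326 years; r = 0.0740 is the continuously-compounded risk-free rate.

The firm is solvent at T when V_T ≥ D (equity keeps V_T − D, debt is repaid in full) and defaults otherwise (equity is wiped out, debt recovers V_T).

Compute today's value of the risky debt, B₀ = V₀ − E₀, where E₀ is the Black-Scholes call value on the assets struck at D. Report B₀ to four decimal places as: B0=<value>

d₁ = [ln(V₀/D) + (r + σ²/2)T] / (σ√T)
   = [ln(124.5364/97.2855) + (0.0740 + 0.5·0.1572²)·1.3326] / (0.1572·√1.3326)
   = [0.246948 + 0.115078] / 0.181469 = 1.994974
d₂ = d₁ − σ√T = 1.994974 − 0.181469 = 1.813505
N(d₁) = 0.976977,  N(d₂) = 0.965123,  e^(−rT) = 0.906094
E₀ = V₀·N(d₁) − D·e^(−rT)·N(d₂)
   = 124.5364·0.976977 − 97.2855·0.906094·0.965123 = 36.593823
B₀ = V₀ − E₀ = 124.5364 − 36.593823 = 87.942577

B0=87.9426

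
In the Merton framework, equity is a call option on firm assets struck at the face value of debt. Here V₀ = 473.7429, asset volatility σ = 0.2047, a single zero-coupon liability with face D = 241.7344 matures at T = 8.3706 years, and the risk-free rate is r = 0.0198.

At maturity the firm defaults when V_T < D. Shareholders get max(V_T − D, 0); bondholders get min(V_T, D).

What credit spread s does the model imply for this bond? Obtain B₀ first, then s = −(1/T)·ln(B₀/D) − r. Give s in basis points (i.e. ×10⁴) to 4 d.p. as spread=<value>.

d₁ = [ln(V₀/D) + (r + σ²/2)T] / (σ√T)
   = [ln(473.7429/241.7344) + (0.0198 + 0.5·0.2047²)·8.3706] / (0.2047·√8.3706)
   = [0.672825 + 0.341111] / 0.592238 = 1.712042
d₂ = d₁ − σ√T = 1.712042 − 0.592238 = 1.119804
N(d₁) = 0.956556,  N(d₂) = 0.868601,  e^(−rT) = 0.847268
E₀ = V₀·N(d₁) − D·e^(−rT)·N(d₂)
   = 473.7429·0.956556 − 241.7344·0.847268·0.868601 = 275.259762
B₀ = V₀ − E₀ = 473.7429 − 275.259762 = 198.483138
spread = −(1/T)·ln(B₀/D) − r = −(1/8.3706)·ln(198.483138/241.7344) − 0.0198 = 0.00375093
in basis points: 0.00375093 × 10⁴ = 37.5093 bp

spread=37.5093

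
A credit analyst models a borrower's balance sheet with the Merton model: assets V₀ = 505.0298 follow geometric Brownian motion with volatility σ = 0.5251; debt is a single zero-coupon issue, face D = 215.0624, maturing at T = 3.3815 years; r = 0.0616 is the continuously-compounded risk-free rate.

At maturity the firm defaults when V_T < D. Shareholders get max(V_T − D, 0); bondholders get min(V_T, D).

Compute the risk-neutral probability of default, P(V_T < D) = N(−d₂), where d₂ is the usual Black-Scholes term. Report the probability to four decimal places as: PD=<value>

PD=0.2686

d₁ = [ln(V₀/D) + (r + σ²/2)T] / (σ√T)
   = [ln(505.0298/215.0624) + (0.0616 + 0.5·0.5251²)·3.3815] / (0.5251·√3.3815)
   = [0.853689 + 0.674491] / 0.965599 = 1.582624
d₂ = d₁ − σ√T = 1.582624 − 0.965599 = 0.617026
risk-neutral PD = N(−d₂) = N(-0.617026) = 0.268609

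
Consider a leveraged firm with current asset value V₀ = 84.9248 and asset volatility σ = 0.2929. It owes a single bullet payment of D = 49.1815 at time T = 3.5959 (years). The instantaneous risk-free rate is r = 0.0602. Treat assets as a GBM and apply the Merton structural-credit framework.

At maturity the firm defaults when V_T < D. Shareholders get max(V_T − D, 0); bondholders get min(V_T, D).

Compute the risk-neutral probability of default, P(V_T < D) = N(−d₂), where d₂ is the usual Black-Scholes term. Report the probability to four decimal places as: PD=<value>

PD=0.1366

d₁ = [ln(V₀/D) + (r + σ²/2)T] / (σ√T)
   = [ln(84.9248/49.1815) + (0.0602 + 0.5·0.2929²)·3.5959] / (0.2929·√3.5959)
   = [0.546249 + 0.370720] / 0.555422 = 1.650940
d₂ = d₁ − σ√T = 1.650940 − 0.555422 = 1.095518
risk-neutral PD = N(−d₂) = N(-1.095518) = 0.136645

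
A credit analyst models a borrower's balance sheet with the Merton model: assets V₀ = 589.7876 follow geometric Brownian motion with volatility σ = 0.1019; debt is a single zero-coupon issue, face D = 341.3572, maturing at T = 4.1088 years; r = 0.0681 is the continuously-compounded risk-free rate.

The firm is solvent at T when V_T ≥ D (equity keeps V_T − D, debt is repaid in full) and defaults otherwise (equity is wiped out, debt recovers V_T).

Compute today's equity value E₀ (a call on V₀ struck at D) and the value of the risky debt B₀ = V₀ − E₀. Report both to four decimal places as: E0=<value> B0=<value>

d₁ = [ln(V₀/D) + (r + σ²/2)T] / (σ√T)
   = [ln(589.7876/341.3572) + (0.0681 + 0.5·0.1019²)·4.1088] / (0.1019·√4.1088)
   = [0.546833 + 0.301141] / 0.206553 = 4.105358
d₂ = d₁ − σ√T = 4.105358 − 0.206553 = 3.898805
N(d₁) = 0.999980,  N(d₂) = 0.999952,  e^(−rT) = 0.755928
E₀ = V₀·N(d₁) − D·e^(−rT)·N(d₂)
   = 589.7876·0.999980 − 341.3572·0.755928·0.999952 = 331.746737
B₀ = V₀ − E₀ = 589.7876 − 331.746737 = 258.040863

E0=331.7467 B0=258.0409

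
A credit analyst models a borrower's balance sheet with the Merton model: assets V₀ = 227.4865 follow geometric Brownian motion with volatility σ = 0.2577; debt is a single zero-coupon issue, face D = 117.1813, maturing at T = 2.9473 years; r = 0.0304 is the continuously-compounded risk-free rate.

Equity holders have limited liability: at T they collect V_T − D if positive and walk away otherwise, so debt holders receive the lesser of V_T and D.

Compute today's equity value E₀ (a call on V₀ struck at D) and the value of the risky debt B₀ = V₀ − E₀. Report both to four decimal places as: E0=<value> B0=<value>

d₁ = [ln(V₀/D) + (r + σ²/2)T] / (σ√T)
   = [ln(227.4865/117.1813) + (0.0304 + 0.5·0.2577²)·2.9473] / (0.2577·√2.9473)
   = [0.663369 + 0.187462] / 0.442412 = 1.923165
d₂ = d₁ − σ√T = 1.923165 − 0.442412 = 1.480753
N(d₁) = 0.972770,  N(d₂) = 0.930664,  e^(−rT) = 0.914299
E₀ = V₀·N(d₁) − D·e^(−rT)·N(d₂)
   = 227.4865·0.972770 − 117.1813·0.914299·0.930664 = 121.581992
B₀ = V₀ − E₀ = 227.4865 − 121.581992 = 105.904508

E0=121.5820 B0=105.9045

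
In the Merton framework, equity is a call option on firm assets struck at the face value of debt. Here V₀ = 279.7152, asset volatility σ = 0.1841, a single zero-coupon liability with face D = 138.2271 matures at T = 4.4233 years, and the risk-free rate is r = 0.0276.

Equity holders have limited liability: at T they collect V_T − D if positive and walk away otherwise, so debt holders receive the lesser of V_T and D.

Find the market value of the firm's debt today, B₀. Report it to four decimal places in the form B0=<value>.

B0=121.9281

d₁ = [ln(V₀/D) + (r + σ²/2)T] / (σ√T)
   = [ln(279.7152/138.2271) + (0.0276 + 0.5·0.1841²)·4.4233] / (0.1841·√4.4233)
   = [0.704874 + 0.197042] / 0.387193 = 2.329374
d₂ = d₁ − σ√T = 2.329374 − 0.387193 = 1.942181
N(d₁) = 0.990080,  N(d₂) = 0.973942,  e^(−rT) = 0.885075
E₀ = V₀·N(d₁) − D·e^(−rT)·N(d₂)
   = 279.7152·0.990080 − 138.2271·0.885075·0.973942 = 157.787119
B₀ = V₀ − E₀ = 279.7152 − 157.787119 = 121.928081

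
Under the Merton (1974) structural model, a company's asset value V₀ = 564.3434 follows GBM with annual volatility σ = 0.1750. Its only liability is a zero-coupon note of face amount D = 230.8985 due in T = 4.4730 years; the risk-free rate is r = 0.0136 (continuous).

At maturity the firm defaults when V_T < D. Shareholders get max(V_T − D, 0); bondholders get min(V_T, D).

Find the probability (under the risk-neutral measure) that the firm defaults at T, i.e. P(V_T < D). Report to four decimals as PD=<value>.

d₁ = [ln(V₀/D) + (r + σ²/2)T] / (σ√T)
   = [ln(564.3434/230.8985) + (0.0136 + 0.5·0.1750²)·4.4730] / (0.1750·√4.4730)
   = [0.893685 + 0.129326] / 0.370116 = 2.764029
d₂ = d₁ − σ√T = 2.764029 − 0.370116 = 2.393913
risk-neutral PD = N(−d₂) = N(-2.393913) = 0.008335

PD=0.0083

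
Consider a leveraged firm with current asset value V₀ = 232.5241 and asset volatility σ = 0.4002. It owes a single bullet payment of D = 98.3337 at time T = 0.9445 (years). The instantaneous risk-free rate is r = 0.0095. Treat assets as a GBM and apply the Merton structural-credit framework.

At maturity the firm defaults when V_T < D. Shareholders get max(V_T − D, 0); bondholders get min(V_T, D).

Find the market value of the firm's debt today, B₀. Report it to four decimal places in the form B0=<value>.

d₁ = [ln(V₀/D) + (r + σ²/2)T] / (σ√T)
   = [ln(232.5241/98.3337) + (0.0095 + 0.5·0.4002²)·0.9445] / (0.4002·√0.9445)
   = [0.860627 + 0.084608] / 0.388936 = 2.430311
d₂ = d₁ − σ√T = 2.430311 − 0.388936 = 2.041375
N(d₁) = 0.992457,  N(d₂) = 0.979393,  e^(−rT) = 0.991067
E₀ = V₀·N(d₁) − D·e^(−rT)·N(d₂)
   = 232.5241·0.992457 − 98.3337·0.991067·0.979393 = 135.323103
B₀ = V₀ − E₀ = 232.5241 − 135.323103 = 97.200997

B0=97.2010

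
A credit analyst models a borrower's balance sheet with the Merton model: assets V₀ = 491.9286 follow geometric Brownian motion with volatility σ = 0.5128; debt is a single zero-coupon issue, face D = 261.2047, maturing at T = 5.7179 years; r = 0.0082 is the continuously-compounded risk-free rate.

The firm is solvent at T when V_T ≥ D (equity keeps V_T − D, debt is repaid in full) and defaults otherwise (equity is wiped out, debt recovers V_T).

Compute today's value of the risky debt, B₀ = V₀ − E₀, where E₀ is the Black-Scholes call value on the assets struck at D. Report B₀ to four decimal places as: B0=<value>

d₁ = [ln(V₀/D) + (r + σ²/2)T] / (σ√T)
   = [ln(491.9286/261.2047) + (0.0082 + 0.5·0.5128²)·5.7179] / (0.5128·√5.7179)
   = [0.633029 + 0.798687] / 1.226214 = 1.167591
d₂ = d₁ − σ√T = 1.167591 − 1.226214 = -0.058623
N(d₁) = 0.878514,  N(d₂) = 0.476626,  e^(−rT) = 0.954195
E₀ = V₀·N(d₁) − D·e^(−rT)·N(d₂)
   = 491.9286·0.878514 − 261.2047·0.954195·0.476626 = 313.371752
B₀ = V₀ − E₀ = 491.9286 − 313.371752 = 178.556848

B0=178.5568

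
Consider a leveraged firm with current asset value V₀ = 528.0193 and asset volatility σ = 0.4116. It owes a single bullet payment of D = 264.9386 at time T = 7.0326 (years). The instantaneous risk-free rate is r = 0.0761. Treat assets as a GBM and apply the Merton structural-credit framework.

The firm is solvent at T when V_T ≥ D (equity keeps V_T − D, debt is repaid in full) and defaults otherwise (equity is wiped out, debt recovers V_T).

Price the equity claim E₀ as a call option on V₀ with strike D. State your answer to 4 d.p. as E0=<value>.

E0=391.4885

d₁ = [ln(V₀/D) + (r + σ²/2)T] / (σ√T)
   = [ln(528.0193/264.9386) + (0.0761 + 0.5·0.4116²)·7.0326] / (0.4116·√7.0326)
   = [0.689635 + 1.130893] / 1.091524 = 1.667877
d₂ = d₁ − σ√T = 1.667877 − 1.091524 = 0.576353
N(d₁) = 0.952330,  N(d₂) = 0.717812,  e^(−rT) = 0.585563
E₀ = V₀·N(d₁) − D·e^(−rT)·N(d₂)
   = 528.0193·0.952330 − 264.9386·0.585563·0.717812 = 391.488470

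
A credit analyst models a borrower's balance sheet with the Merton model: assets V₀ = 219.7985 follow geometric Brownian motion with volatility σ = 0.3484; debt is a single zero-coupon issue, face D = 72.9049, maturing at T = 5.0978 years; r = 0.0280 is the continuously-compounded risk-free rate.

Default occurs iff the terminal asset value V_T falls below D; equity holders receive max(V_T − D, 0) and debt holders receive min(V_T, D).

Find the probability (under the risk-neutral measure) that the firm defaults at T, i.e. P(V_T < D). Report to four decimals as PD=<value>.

PD=0.1168

d₁ = [ln(V₀/D) + (r + σ²/2)T] / (σ√T)
   = [ln(219.7985/72.9049) + (0.0280 + 0.5·0.3484²)·5.0978] / (0.3484·√5.0978)
   = [1.103555 + 0.452130] / 0.786628 = 1.977663
d₂ = d₁ − σ√T = 1.977663 − 0.786628 = 1.191035
risk-neutral PD = N(−d₂) = N(-1.191035) = 0.116820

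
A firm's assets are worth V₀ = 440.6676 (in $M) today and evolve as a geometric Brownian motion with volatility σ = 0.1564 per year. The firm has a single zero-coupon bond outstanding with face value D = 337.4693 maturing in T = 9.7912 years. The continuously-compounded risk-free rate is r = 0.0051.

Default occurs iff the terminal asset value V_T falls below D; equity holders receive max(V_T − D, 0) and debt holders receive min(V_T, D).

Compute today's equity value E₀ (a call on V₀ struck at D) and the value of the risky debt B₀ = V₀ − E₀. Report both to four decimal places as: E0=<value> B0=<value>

d₁ = [ln(V₀/D) + (r + σ²/2)T] / (σ√T)
   = [ln(440.6676/337.4693) + (0.0051 + 0.5·0.1564²)·9.7912] / (0.1564·√9.7912)
   = [0.266816 + 0.169686] / 0.489390 = 0.891933
d₂ = d₁ − σ√T = 0.891933 − 0.489390 = 0.402543
N(d₁) = 0.813785,  N(d₂) = 0.656358,  e^(−rT) = 0.951291
E₀ = V₀·N(d₁) − D·e^(−rT)·N(d₂)
   = 440.6676·0.813785 − 337.4693·0.951291·0.656358 = 147.897329
B₀ = V₀ − E₀ = 440.6676 − 147.897329 = 292.770271

E0=147.8973 B0=292.7703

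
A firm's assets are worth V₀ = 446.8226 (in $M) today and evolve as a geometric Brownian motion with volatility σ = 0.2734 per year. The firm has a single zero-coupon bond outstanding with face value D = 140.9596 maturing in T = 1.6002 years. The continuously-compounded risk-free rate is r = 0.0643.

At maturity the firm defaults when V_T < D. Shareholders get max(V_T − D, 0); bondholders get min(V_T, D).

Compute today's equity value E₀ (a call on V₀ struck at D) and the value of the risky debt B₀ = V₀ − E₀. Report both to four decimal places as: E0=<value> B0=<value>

d₁ = [ln(V₀/D) + (r + σ²/2)T] / (σ√T)
   = [ln(446.8226/140.9596) + (0.0643 + 0.5·0.2734²)·1.6002] / (0.2734·√1.6002)
   = [1.153688 + 0.162698] / 0.345848 = 3.806255
d₂ = d₁ − σ√T = 3.806255 − 0.345848 = 3.460406
N(d₁) = 0.999929,  N(d₂) = 0.999730,  e^(−rT) = 0.902224
E₀ = V₀·N(d₁) − D·e^(−rT)·N(d₂)
   = 446.8226·0.999929 − 140.9596·0.902224·0.999730 = 319.648294
B₀ = V₀ − E₀ = 446.8226 − 319.648294 = 127.174306

E0=319.6483 B0=127.1743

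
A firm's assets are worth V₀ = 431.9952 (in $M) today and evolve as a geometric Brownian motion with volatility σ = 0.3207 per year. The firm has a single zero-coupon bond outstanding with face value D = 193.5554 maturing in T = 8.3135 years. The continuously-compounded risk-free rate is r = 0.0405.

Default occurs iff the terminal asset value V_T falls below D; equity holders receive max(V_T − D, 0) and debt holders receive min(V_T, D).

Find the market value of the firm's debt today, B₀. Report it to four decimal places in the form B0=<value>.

d₁ = [ln(V₀/D) + (r + σ²/2)T] / (σ√T)
   = [ln(431.9952/193.5554) + (0.0405 + 0.5·0.3207²)·8.3135] / (0.3207·√8.3135)
   = [0.802851 + 0.764212] / 0.924679 = 1.694711
d₂ = d₁ − σ√T = 1.694711 − 0.924679 = 0.770032
N(d₁) = 0.954935,  N(d₂) = 0.779359,  e^(−rT) = 0.714125
E₀ = V₀·N(d₁) − D·e^(−rT)·N(d₂)
   = 431.9952·0.954935 − 193.5554·0.714125·0.779359 = 304.801999
B₀ = V₀ − E₀ = 431.9952 − 304.801999 = 127.193201

B0=127.1932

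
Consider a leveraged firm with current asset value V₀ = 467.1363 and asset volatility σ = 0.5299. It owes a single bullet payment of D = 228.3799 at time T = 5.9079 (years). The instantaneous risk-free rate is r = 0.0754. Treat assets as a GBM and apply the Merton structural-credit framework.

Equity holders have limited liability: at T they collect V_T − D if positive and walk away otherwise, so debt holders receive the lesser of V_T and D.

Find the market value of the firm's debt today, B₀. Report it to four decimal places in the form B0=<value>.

d₁ = [ln(V₀/D) + (r + σ²/2)T] / (σ√T)
   = [ln(467.1363/228.3799) + (0.0754 + 0.5·0.5299²)·5.9079] / (0.5299·√5.9079)
   = [0.715611 + 1.274907] / 1.287984 = 1.545452
d₂ = d₁ − σ√T = 1.545452 − 1.287984 = 0.257468
N(d₁) = 0.938882,  N(d₂) = 0.601591,  e^(−rT) = 0.640532
E₀ = V₀·N(d₁) − D·e^(−rT)·N(d₂)
   = 467.1363·0.938882 − 228.3799·0.640532·0.601591 = 350.582038
B₀ = V₀ − E₀ = 467.1363 − 350.582038 = 116.554262

B0=116.5543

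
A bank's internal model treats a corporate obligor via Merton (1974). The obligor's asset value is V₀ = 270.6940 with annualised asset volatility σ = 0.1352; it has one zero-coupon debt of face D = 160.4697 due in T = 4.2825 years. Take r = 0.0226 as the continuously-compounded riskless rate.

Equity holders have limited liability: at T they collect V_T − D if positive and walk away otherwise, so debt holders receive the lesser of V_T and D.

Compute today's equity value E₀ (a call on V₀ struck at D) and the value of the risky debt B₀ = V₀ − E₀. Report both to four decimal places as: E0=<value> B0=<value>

E0=125.2856 B0=145.4084

d₁ = [ln(V₀/D) + (r + σ²/2)T] / (σ√T)
   = [ln(270.6940/160.4697) + (0.0226 + 0.5·0.1352²)·4.2825] / (0.1352·√4.2825)
   = [0.522884 + 0.135924] / 0.279786 = 2.354690
d₂ = d₁ − σ√T = 2.354690 − 0.279786 = 2.074904
N(d₁) = 0.990731,  N(d₂) = 0.981002,  e^(−rT) = 0.907752
E₀ = V₀·N(d₁) − D·e^(−rT)·N(d₂)
   = 270.6940·0.990731 − 160.4697·0.907752·0.981002 = 125.285618
B₀ = V₀ − E₀ = 270.6940 − 125.285618 = 145.408382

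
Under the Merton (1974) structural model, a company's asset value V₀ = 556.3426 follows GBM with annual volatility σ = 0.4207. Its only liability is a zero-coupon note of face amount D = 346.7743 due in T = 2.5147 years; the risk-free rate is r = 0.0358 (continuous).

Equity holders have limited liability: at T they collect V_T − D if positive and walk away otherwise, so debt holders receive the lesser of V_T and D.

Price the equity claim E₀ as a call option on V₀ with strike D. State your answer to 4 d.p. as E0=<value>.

d₁ = [ln(V₀/D) + (r + σ²/2)T] / (σ√T)
   = [ln(556.3426/346.7743) + (0.0358 + 0.5·0.4207²)·2.5147] / (0.4207·√2.5147)
   = [0.472710 + 0.312563] / 0.667138 = 1.177077
d₂ = d₁ − σ√T = 1.177077 − 0.667138 = 0.509939
N(d₁) = 0.880418,  N(d₂) = 0.694953,  e^(−rT) = 0.913907
E₀ = V₀·N(d₁) − D·e^(−rT)·N(d₂)
   = 556.3426·0.880418 − 346.7743·0.913907·0.694953 = 269.569668

E0=269.5697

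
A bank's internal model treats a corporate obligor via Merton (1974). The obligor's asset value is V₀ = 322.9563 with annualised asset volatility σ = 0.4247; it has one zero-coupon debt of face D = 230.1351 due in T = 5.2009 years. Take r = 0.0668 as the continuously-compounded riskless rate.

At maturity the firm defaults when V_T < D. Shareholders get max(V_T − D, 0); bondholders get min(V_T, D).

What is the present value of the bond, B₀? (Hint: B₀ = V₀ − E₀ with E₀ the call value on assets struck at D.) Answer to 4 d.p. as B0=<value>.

B0=133.3372

d₁ = [ln(V₀/D) + (r + σ²/2)T] / (σ√T)
   = [ln(322.9563/230.1351) + (0.0668 + 0.5·0.4247²)·5.2009] / (0.4247·√5.2009)
   = [0.338850 + 0.816464] / 0.968549 = 1.192830
d₂ = d₁ − σ√T = 1.192830 − 0.968549 = 0.224281
N(d₁) = 0.883532,  N(d₂) = 0.588731,  e^(−rT) = 0.706508
E₀ = V₀·N(d₁) − D·e^(−rT)·N(d₂)
   = 322.9563·0.883532 − 230.1351·0.706508·0.588731 = 189.619092
B₀ = V₀ − E₀ = 322.9563 − 189.619092 = 133.337208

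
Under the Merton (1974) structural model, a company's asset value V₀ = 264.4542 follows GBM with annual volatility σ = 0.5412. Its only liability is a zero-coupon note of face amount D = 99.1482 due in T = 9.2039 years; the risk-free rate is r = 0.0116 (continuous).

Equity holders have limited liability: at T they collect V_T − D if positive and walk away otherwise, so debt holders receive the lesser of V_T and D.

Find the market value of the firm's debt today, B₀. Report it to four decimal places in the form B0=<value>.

d₁ = [ln(V₀/D) + (r + σ²/2)T] / (σ√T)
   = [ln(264.4542/99.1482) + (0.0116 + 0.5·0.5412²)·9.2039] / (0.5412·√9.2039)
   = [0.981052 + 1.454665] / 1.641889 = 1.483485
d₂ = d₁ − σ√T = 1.483485 − 1.641889 = -0.158404
N(d₁) = 0.931027,  N(d₂) = 0.437069,  e^(−rT) = 0.898737
E₀ = V₀·N(d₁) − D·e^(−rT)·N(d₂)
   = 264.4542·0.931027 − 99.1482·0.898737·0.437069 = 207.267628
B₀ = V₀ − E₀ = 264.4542 − 207.267628 = 57.186572

B0=57.1866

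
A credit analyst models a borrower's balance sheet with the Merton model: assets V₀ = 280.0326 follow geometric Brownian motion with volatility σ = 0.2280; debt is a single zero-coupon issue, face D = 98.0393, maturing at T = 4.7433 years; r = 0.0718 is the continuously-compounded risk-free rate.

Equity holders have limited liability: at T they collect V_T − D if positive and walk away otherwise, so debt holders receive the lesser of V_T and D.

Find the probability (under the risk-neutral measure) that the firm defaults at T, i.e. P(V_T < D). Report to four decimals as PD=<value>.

d₁ = [ln(V₀/D) + (r + σ²/2)T] / (σ√T)
   = [ln(280.0326/98.0393) + (0.0718 + 0.5·0.2280²)·4.7433] / (0.2280·√4.7433)
   = [1.049538 + 0.463857] / 0.496564 = 3.047733
d₂ = d₁ − σ√T = 3.047733 − 0.496564 = 2.551170
risk-neutral PD = N(−d₂) = N(-2.551170) = 0.005368

PD=0.0054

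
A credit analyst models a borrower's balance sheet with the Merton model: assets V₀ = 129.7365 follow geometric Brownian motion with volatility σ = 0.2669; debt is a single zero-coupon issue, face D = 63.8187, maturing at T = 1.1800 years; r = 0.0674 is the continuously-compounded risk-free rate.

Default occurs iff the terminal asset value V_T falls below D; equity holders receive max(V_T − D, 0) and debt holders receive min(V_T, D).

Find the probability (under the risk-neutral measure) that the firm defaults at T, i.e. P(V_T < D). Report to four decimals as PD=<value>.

PD=0.0050

d₁ = [ln(V₀/D) + (r + σ²/2)T] / (σ√T)
   = [ln(129.7365/63.8187) + (0.0674 + 0.5·0.2669²)·1.1800] / (0.2669·√1.1800)
   = [0.709459 + 0.121561] / 0.289928 = 2.866302
d₂ = d₁ − σ√T = 2.866302 − 0.289928 = 2.576375
risk-neutral PD = N(−d₂) = N(-2.576375) = 0.004992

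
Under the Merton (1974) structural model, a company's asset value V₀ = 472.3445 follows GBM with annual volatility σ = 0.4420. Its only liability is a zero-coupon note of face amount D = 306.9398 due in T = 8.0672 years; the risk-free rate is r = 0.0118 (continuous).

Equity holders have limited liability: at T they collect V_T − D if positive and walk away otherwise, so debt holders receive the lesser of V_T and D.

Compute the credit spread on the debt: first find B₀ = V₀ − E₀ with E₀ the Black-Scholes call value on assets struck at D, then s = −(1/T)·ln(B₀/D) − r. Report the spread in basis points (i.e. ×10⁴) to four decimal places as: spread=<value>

spread=501.6268

d₁ = [ln(V₀/D) + (r + σ²/2)T] / (σ√T)
   = [ln(472.3445/306.9398) + (0.0118 + 0.5·0.4420²)·8.0672] / (0.4420·√8.0672)
   = [0.431057 + 0.883213] / 1.255405 = 1.046890
d₂ = d₁ − σ√T = 1.046890 − 1.255405 = -0.208515
N(d₁) = 0.852425,  N(d₂) = 0.417414,  e^(−rT) = 0.909197
E₀ = V₀·N(d₁) − D·e^(−rT)·N(d₂)
   = 472.3445·0.852425 − 306.9398·0.909197·0.417414 = 286.151027
B₀ = V₀ − E₀ = 472.3445 − 286.151027 = 186.193473
spread = −(1/T)·ln(B₀/D) − r = −(1/8.0672)·ln(186.193473/306.9398) − 0.0118 = 0.05016268
in basis points: 0.05016268 × 10⁴ = 501.6268 bp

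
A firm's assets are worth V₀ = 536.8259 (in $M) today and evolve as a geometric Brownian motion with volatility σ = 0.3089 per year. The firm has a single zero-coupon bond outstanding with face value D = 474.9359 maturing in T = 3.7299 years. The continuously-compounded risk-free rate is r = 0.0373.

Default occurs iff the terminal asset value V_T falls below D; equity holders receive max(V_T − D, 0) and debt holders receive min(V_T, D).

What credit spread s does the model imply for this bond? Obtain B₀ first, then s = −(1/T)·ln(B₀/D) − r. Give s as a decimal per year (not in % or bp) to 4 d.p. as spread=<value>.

d₁ = [ln(V₀/D) + (r + σ²/2)T] / (σ√T)
   = [ln(536.8259/474.9359) + (0.0373 + 0.5·0.3089²)·3.7299] / (0.3089·√3.7299)
   = [0.122494 + 0.317077] / 0.596577 = 0.736822
d₂ = d₁ − σ√T = 0.736822 − 0.596577 = 0.140245
N(d₁) = 0.769385,  N(d₂) = 0.555767,  e^(−rT) = 0.870119
E₀ = V₀·N(d₁) − D·e^(−rT)·N(d₂)
   = 536.8259·0.769385 − 474.9359·0.870119·0.555767 = 183.354583
B₀ = V₀ − E₀ = 536.8259 − 183.354583 = 353.471317
spread = −(1/T)·ln(B₀/D) − r = −(1/3.7299)·ln(353.471317/474.9359) − 0.0373 = 0.04189180

spread=0.0419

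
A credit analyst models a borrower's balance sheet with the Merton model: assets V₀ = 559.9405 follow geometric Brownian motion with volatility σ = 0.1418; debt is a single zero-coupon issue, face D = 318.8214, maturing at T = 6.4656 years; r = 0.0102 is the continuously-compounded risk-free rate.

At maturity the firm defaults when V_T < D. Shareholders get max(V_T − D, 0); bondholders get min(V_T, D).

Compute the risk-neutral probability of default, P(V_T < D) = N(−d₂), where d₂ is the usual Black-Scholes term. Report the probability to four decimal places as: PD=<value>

PD=0.0588

d₁ = [ln(V₀/D) + (r + σ²/2)T] / (σ√T)
   = [ln(559.9405/318.8214) + (0.0102 + 0.5·0.1418²)·6.4656] / (0.1418·√6.4656)
   = [0.563199 + 0.130952] / 0.360563 = 1.925189
d₂ = d₁ − σ√T = 1.925189 − 0.360563 = 1.564627
risk-neutral PD = N(−d₂) = N(-1.564627) = 0.058835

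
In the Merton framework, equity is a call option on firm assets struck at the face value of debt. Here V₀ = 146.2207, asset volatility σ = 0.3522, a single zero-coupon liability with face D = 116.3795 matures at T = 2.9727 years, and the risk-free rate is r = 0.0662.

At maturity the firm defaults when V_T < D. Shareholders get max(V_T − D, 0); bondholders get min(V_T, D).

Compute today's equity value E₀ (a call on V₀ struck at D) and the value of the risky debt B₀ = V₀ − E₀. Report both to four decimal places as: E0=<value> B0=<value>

E0=60.6261 B0=85.5946

d₁ = [ln(V₀/D) + (r + σ²/2)T] / (σ√T)
   = [ln(146.2207/116.3795) + (0.0662 + 0.5·0.3522²)·2.9727] / (0.3522·√2.9727)
   = [0.228261 + 0.381167] / 0.607246 = 1.003592
d₂ = d₁ − σ√T = 1.003592 − 0.607246 = 0.396346
N(d₁) = 0.842212,  N(d₂) = 0.654075,  e^(−rT) = 0.821361
E₀ = V₀·N(d₁) − D·e^(−rT)·N(d₂)
   = 146.2207·0.842212 − 116.3795·0.821361·0.654075 = 60.626135
B₀ = V₀ − E₀ = 146.2207 − 60.626135 = 85.594565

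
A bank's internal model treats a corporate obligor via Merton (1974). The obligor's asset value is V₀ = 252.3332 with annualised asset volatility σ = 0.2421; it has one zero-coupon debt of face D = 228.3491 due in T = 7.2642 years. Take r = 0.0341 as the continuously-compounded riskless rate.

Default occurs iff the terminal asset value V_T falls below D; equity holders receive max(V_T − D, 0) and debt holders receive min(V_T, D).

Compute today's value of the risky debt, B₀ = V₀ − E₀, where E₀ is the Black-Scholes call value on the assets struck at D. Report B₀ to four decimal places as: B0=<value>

d₁ = [ln(V₀/D) + (r + σ²/2)T] / (σ√T)
   = [ln(252.3332/228.3491) + (0.0341 + 0.5·0.2421²)·7.2642] / (0.2421·√7.2642)
   = [0.099875 + 0.460595] / 0.652512 = 0.858942
d₂ = d₁ − σ√T = 0.858942 − 0.652512 = 0.206430
N(d₁) = 0.804814,  N(d₂) = 0.581772,  e^(−rT) = 0.780587
E₀ = V₀·N(d₁) − D·e^(−rT)·N(d₂)
   = 252.3332·0.804814 − 228.3491·0.780587·0.581772 = 99.382446
B₀ = V₀ − E₀ = 252.3332 − 99.382446 = 152.950754

B0=152.9508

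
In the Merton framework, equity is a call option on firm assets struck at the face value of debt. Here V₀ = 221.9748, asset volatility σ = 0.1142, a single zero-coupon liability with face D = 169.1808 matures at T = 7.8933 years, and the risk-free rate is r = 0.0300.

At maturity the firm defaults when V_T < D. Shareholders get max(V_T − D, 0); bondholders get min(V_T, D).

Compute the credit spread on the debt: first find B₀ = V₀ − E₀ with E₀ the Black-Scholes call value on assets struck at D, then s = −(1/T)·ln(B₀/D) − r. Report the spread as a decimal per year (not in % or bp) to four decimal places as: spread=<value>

d₁ = [ln(V₀/D) + (r + σ²/2)T] / (σ√T)
   = [ln(221.9748/169.1808) + (0.0300 + 0.5·0.1142²)·7.8933] / (0.1142·√7.8933)
   = [0.271596 + 0.288270] / 0.320845 = 1.744972
d₂ = d₁ − σ√T = 1.744972 − 0.320845 = 1.424127
N(d₁) = 0.959505,  N(d₂) = 0.922795,  e^(−rT) = 0.789150
E₀ = V₀·N(d₁) − D·e^(−rT)·N(d₂)
   = 221.9748·0.959505 − 169.1808·0.789150·0.922795 = 89.784495
B₀ = V₀ − E₀ = 221.9748 − 89.784495 = 132.190305
spread = −(1/T)·ln(B₀/D) − r = −(1/7.8933)·ln(132.190305/169.1808) − 0.0300 = 0.00125757

spread=0.0013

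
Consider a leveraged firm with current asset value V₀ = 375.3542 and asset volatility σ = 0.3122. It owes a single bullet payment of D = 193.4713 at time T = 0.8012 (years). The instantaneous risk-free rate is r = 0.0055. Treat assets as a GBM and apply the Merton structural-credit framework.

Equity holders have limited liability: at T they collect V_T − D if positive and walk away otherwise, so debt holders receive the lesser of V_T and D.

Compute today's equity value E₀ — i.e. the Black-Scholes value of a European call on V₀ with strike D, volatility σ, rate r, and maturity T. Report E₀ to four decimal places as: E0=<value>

d₁ = [ln(V₀/D) + (r + σ²/2)T] / (σ√T)
   = [ln(375.3542/193.4713) + (0.0055 + 0.5·0.3122²)·0.8012] / (0.3122·√0.8012)
   = [0.662741 + 0.043453] / 0.279450 = 2.527088
d₂ = d₁ − σ√T = 2.527088 − 0.279450 = 2.247639
N(d₁) = 0.994249,  N(d₂) = 0.987700,  e^(−rT) = 0.995603
E₀ = V₀·N(d₁) − D·e^(−rT)·N(d₂)
   = 375.3542·0.994249 − 193.4713·0.995603·0.987700 = 182.944212

E0=182.9442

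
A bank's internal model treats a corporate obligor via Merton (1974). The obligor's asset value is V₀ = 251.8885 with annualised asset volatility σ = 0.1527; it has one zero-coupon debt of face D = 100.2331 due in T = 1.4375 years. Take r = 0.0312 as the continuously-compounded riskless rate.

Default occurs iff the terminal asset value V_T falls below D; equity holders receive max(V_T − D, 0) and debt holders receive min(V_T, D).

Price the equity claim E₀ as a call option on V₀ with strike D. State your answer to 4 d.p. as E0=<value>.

E0=156.0515

d₁ = [ln(V₀/D) + (r + σ²/2)T] / (σ√T)
   = [ln(251.8885/100.2331) + (0.0312 + 0.5·0.1527²)·1.4375] / (0.1527·√1.4375)
   = [0.921488 + 0.061609] / 0.183081 = 5.369744
d₂ = d₁ − σ√T = 5.369744 − 0.183081 = 5.186663
N(d₁) = 1.000000,  N(d₂) = 1.000000,  e^(−rT) = 0.956141
E₀ = V₀·N(d₁) − D·e^(−rT)·N(d₂)
   = 251.8885·1.000000 − 100.2331·0.956141·1.000000 = 156.051535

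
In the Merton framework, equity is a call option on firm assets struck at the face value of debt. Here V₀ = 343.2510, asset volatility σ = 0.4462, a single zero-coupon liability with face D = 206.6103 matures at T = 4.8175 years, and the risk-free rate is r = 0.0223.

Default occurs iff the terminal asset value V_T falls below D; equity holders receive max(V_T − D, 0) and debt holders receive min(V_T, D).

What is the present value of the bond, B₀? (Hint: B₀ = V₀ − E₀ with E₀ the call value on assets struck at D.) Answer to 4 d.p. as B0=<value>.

B0=148.2482

d₁ = [ln(V₀/D) + (r + σ²/2)T] / (σ√T)
   = [ln(343.2510/206.6103) + (0.0223 + 0.5·0.4462²)·4.8175] / (0.4462·√4.8175)
   = [0.507628 + 0.586999] / 0.979356 = 1.117701
d₂ = d₁ − σ√T = 1.117701 − 0.979356 = 0.138345
N(d₁) = 0.868153,  N(d₂) = 0.555016,  e^(−rT) = 0.898139
E₀ = V₀·N(d₁) − D·e^(−rT)·N(d₂)
   = 343.2510·0.868153 − 206.6103·0.898139·0.555016 = 195.002780
B₀ = V₀ − E₀ = 343.2510 − 195.002780 = 148.248220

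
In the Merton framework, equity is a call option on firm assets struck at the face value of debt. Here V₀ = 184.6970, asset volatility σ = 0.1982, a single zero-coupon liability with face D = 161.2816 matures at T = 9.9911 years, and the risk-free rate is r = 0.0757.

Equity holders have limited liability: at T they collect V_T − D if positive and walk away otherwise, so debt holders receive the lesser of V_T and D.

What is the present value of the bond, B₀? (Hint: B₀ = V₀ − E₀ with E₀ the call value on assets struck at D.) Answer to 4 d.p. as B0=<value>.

B0=73.2139

d₁ = [ln(V₀/D) + (r + σ²/2)T] / (σ√T)
   = [ln(184.6970/161.2816) + (0.0757 + 0.5·0.1982²)·9.9911] / (0.1982·√9.9911)
   = [0.135565 + 0.952568] / 0.626484 = 1.736886
d₂ = d₁ − σ√T = 1.736886 − 0.626484 = 1.110402
N(d₁) = 0.958796,  N(d₂) = 0.866587,  e^(−rT) = 0.469388
E₀ = V₀·N(d₁) − D·e^(−rT)·N(d₂)
   = 184.6970·0.958796 − 161.2816·0.469388·0.866587 = 111.483061
B₀ = V₀ − E₀ = 184.6970 − 111.483061 = 73.213939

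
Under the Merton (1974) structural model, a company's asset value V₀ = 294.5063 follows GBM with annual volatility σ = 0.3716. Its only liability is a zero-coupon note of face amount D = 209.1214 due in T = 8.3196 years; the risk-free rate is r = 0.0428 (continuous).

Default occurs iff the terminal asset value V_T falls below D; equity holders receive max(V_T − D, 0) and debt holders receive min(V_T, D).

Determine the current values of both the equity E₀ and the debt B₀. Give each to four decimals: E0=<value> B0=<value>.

d₁ = [ln(V₀/D) + (r + σ²/2)T] / (σ√T)
   = [ln(294.5063/209.1214) + (0.0428 + 0.5·0.3716²)·8.3196] / (0.3716·√8.3196)
   = [0.342385 + 0.930491] / 1.071833 = 1.187571
d₂ = d₁ − σ√T = 1.187571 − 1.071833 = 0.115738
N(d₁) = 0.882499,  N(d₂) = 0.546070,  e^(−rT) = 0.700417
E₀ = V₀·N(d₁) − D·e^(−rT)·N(d₂)
   = 294.5063·0.882499 − 209.1214·0.700417·0.546070 = 179.917325
B₀ = V₀ − E₀ = 294.5063 − 179.917325 = 114.588975

E0=179.9173 B0=114.5890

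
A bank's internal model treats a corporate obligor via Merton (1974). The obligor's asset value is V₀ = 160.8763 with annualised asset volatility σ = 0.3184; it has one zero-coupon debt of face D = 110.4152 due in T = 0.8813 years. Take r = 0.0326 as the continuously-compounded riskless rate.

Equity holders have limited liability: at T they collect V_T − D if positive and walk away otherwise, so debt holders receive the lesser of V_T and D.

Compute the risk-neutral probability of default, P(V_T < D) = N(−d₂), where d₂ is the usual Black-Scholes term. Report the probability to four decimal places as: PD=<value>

PD=0.1139

d₁ = [ln(V₀/D) + (r + σ²/2)T] / (σ√T)
   = [ln(160.8763/110.4152) + (0.0326 + 0.5·0.3184²)·0.8813] / (0.3184·√0.8813)
   = [0.376388 + 0.073403] / 0.298906 = 1.504789
d₂ = d₁ − σ√T = 1.504789 − 0.298906 = 1.205883
risk-neutral PD = N(−d₂) = N(-1.205883) = 0.113931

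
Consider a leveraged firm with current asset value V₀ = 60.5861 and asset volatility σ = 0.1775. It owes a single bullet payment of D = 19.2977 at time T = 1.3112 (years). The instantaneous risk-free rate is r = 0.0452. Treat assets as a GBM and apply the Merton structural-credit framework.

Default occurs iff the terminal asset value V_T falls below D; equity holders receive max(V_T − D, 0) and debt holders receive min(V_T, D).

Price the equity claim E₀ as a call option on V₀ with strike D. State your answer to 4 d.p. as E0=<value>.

d₁ = [ln(V₀/D) + (r + σ²/2)T] / (σ√T)
   = [ln(60.5861/19.2977) + (0.0452 + 0.5·0.1775²)·1.3112] / (0.1775·√1.3112)
   = [1.144080 + 0.079922] / 0.203251 = 6.022115
d₂ = d₁ − σ√T = 6.022115 − 0.203251 = 5.818864
N(d₁) = 1.000000,  N(d₂) = 1.000000,  e^(−rT) = 0.942456
E₀ = V₀·N(d₁) − D·e^(−rT)·N(d₂)
   = 60.5861·1.000000 − 19.2977·0.942456·1.000000 = 42.398870

E0=42.3989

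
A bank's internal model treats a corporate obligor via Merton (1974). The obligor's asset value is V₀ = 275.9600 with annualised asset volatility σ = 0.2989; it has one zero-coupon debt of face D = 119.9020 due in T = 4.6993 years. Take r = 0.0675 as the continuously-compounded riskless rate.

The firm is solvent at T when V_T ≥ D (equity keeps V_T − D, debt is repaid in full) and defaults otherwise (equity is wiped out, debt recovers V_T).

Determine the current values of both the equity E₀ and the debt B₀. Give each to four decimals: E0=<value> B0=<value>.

d₁ = [ln(V₀/D) + (r + σ²/2)T] / (σ√T)
   = [ln(275.9600/119.9020) + (0.0675 + 0.5·0.2989²)·4.6993] / (0.2989·√4.6993)
   = [0.833581 + 0.527123] / 0.647952 = 2.100010
d₂ = d₁ − σ√T = 2.100010 − 0.647952 = 1.452058
N(d₁) = 0.982136,  N(d₂) = 0.926757,  e^(−rT) = 0.728183
E₀ = V₀·N(d₁) − D·e^(−rT)·N(d₂)
   = 275.9600·0.982136 − 119.9020·0.728183·0.926757 = 190.114508
B₀ = V₀ − E₀ = 275.9600 − 190.114508 = 85.845492

E0=190.1145 B0=85.8455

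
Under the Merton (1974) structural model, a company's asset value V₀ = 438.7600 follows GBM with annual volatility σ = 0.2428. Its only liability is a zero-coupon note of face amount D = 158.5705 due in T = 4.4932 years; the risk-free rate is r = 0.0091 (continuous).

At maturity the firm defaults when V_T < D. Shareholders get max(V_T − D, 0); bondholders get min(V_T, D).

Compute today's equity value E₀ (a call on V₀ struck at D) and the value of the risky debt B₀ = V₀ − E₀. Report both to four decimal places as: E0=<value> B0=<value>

d₁ = [ln(V₀/D) + (r + σ²/2)T] / (σ√T)
   = [ln(438.7600/158.5705) + (0.0091 + 0.5·0.2428²)·4.4932] / (0.2428·√4.4932)
   = [1.017753 + 0.173329] / 0.514667 = 2.314277
d₂ = d₁ − σ√T = 2.314277 − 0.514667 = 1.799610
N(d₁) = 0.989674,  N(d₂) = 0.964039,  e^(−rT) = 0.959937
E₀ = V₀·N(d₁) − D·e^(−rT)·N(d₂)
   = 438.7600·0.989674 − 158.5705·0.959937·0.964039 = 287.485553
B₀ = V₀ − E₀ = 438.7600 − 287.485553 = 151.274447

E0=287.4856 B0=151.2744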